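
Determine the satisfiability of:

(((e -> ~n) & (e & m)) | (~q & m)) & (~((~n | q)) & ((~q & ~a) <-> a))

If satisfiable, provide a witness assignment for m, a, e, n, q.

UNSATISFIABLE

Case q = True: the conjunct ~((~n | q)) becomes ~((~n | True)) = False.
Case q = False: the formula simplifies to (((e -> ~n) & (e & m)) | m) & (~(~n) & (~a <-> a)).
  a = True: the conjunct ~a <-> a becomes ~True <-> True = False.
  a = False: the conjunct ~a <-> a becomes ~False <-> False = False.
Both cases fail — unsatisfiable.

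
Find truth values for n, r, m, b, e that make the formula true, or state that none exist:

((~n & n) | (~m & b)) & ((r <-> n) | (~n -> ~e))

n: True; r: False; m: False; b: True; e: False

  (~n & n) | (~m & b) = True
    ~n & n = False
      ~n = False
    ~m & b = True
      ~m = True
  (r <-> n) | (~n -> ~e) = True
    r <-> n = False
    ~n -> ~e = True
      ~n = False
      ~e = True
Both conjuncts True, so the formula holds.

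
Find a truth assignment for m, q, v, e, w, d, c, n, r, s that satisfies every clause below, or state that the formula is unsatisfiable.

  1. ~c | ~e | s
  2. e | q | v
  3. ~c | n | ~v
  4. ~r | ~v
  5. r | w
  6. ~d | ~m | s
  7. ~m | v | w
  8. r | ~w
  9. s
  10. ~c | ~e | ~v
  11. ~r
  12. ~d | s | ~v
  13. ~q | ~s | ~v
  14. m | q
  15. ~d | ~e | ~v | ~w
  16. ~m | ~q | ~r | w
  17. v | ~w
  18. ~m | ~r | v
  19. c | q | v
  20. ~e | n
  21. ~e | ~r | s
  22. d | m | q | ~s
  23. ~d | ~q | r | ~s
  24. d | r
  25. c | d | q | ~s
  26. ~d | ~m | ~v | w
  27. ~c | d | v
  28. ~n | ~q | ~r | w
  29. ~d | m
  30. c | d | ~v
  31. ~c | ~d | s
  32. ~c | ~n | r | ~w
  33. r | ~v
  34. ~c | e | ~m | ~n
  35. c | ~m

Case r = True:
  Clause (~r) is falsified — contradiction.
Case r = False:
  (r | w) forces w = True.
  Clause (r | ~w) is falsified — contradiction.
Both cases fail, so the formula is unsatisfiable.

UNSATISFIABLE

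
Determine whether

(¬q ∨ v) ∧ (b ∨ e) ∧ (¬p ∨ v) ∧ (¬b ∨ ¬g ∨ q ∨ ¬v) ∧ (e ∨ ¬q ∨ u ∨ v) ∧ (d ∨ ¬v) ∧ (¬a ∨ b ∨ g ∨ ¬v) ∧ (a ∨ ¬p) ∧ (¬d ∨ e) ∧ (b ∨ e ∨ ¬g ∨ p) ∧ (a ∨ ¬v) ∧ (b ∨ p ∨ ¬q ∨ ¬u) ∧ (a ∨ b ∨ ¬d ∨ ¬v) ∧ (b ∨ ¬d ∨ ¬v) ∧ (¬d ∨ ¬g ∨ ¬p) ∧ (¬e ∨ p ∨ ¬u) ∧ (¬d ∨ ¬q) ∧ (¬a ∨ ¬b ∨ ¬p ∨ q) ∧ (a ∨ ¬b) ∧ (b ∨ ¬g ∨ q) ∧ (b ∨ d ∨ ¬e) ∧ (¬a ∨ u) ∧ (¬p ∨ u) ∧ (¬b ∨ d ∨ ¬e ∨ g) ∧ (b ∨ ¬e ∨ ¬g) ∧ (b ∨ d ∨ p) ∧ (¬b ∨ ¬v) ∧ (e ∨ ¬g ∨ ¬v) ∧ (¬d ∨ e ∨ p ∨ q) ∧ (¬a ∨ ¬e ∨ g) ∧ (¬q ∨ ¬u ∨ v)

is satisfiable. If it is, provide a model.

Try v = True:
  (d ∨ ¬v) forces d = True.
  (¬d ∨ e) forces e = True.
  (a ∨ ¬v) forces a = True.
  (b ∨ ¬d ∨ ¬v) forces b = True.
  clause (¬b ∨ ¬v) is falsified — backtrack.
So v = False.
  then (¬q ∨ v) forces q = False.
  then (¬p ∨ v) forces p = False.
Set b = True.
  then (a ∨ ¬b) forces a = True.
  then (¬a ∨ u) forces u = True.
  then (¬e ∨ p ∨ ¬u) forces e = False.
  then (¬d ∨ e ∨ p ∨ q) forces d = False.
Set g = False.
All clauses satisfied.

v = False, b = True, e = False, q = False, u = True, d = False, a = True, p = False, g = False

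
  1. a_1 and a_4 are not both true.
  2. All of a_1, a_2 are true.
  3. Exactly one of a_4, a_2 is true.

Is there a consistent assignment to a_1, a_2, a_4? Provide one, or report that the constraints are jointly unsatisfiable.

a_1=T; a_2=T; a_4=F

  (1) a_1=T, a_4=F — not both ✓
  (2) {a_1, a_2}: all 2 true ✓
  (3) {a_4, a_2}: 1 true — exactly one ✓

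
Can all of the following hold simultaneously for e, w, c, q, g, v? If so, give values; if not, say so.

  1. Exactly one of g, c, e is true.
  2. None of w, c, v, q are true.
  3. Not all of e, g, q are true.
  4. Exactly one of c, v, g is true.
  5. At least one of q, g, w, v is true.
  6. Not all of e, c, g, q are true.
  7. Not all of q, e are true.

e=F, w=F, c=F, q=F, g=T, v=F

  (1) {g, c, e}: 1 true — exactly one ✓
  (2) {w, c, v, q}: 0 true — none ✓
  (3) {e, g, q}: 1/3 true — not all ✓
  (4) {c, v, g}: 1 true — exactly one ✓
  (5) {q, g, w, v}: 1 true — at least one ✓
  (6) {e, c, g, q}: 1/4 true — not all ✓
  (7) {q, e}: 0/2 true — not all ✓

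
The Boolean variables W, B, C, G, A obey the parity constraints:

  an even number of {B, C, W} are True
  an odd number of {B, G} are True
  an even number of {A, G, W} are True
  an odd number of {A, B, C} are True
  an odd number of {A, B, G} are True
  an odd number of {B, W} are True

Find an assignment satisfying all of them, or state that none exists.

W: True, B: False, C: True, G: True, A: False

{B, C, W}: 2 true → even ✓
{B, G}: 1 true → odd ✓
{A, G, W}: 2 true → even ✓
{A, B, C}: 1 true → odd ✓
{A, B, G}: 1 true → odd ✓
{B, W}: 1 true → odd ✓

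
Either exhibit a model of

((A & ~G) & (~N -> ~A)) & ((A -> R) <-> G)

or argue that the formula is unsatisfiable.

G = False, N = True, A = True, R = False

  (A & ~G) & (~N -> ~A) = True
    A & ~G = True
      ~G = True
    ~N -> ~A = True
      ~N = False
      ~A = False
  (A -> R) <-> G = True
    A -> R = False
Both conjuncts True, so the formula holds.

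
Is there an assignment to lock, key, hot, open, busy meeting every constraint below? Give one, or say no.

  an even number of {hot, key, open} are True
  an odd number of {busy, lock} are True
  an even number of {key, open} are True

lock=T, key=F, hot=F, open=F, busy=F

{hot, key, open}: 0 true → even ✓
{busy, lock}: 1 true → odd ✓
{key, open}: 0 true → even ✓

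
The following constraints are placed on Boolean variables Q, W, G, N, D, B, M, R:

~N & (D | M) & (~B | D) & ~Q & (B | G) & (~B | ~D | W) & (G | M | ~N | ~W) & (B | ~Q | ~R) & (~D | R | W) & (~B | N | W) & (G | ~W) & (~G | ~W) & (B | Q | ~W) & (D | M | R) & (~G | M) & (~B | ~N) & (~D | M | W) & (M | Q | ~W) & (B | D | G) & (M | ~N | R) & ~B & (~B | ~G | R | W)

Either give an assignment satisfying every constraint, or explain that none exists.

Unit clause (~N) forces N = False.
Unit clause (~Q) forces Q = False.
Unit clause (~B) forces B = False.
In (B | G) only G is left, so G = True.
In (~G | ~W) only ~W is left, so W = False.
In (~G | M) only M is left, so M = True.
Set D = False.
Set R = False.
All clauses satisfied.

Q: False; W: False; G: True; N: False; D: False; B: False; M: True; R: False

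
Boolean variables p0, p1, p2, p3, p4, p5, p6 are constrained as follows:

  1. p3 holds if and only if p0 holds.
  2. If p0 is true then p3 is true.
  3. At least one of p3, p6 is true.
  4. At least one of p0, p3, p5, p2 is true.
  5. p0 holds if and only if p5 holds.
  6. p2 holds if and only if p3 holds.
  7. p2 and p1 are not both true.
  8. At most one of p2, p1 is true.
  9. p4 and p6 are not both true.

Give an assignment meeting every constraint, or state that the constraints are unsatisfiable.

p0: True, p1: False, p2: True, p3: True, p4: True, p5: True, p6: False

  (1) p3=T, p0=T — same ✓
  (2) p0=T ⇒ p3: T ✓
  (3) {p3, p6}: 1 true — at least one ✓
  (4) {p0, p3, p5, p2}: 4 true — at least one ✓
  (5) p0=T, p5=T — same ✓
  (6) p2=T, p3=T — same ✓
  (7) p2=T, p1=F — not both ✓
  (8) {p2, p1}: 1 true — at most one ✓
  (9) p4=T, p6=F — not both ✓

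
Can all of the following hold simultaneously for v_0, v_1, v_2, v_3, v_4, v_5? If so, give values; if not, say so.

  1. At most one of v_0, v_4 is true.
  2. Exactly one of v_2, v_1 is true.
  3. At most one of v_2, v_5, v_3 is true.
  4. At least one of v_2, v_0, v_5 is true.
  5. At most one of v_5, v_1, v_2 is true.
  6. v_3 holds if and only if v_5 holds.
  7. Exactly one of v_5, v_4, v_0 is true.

v_0 = True, v_1 = True, v_2 = False, v_3 = False, v_4 = False, v_5 = False

  (1) {v_0, v_4}: 1 true — at most one ✓
  (2) {v_2, v_1}: 1 true — exactly one ✓
  (3) {v_2, v_5, v_3}: 0 true — at most one ✓
  (4) {v_2, v_0, v_5}: 1 true — at least one ✓
  (5) {v_5, v_1, v_2}: 1 true — at most one ✓
  (6) v_3=F, v_5=F — same ✓
  (7) {v_5, v_4, v_0}: 1 true — exactly one ✓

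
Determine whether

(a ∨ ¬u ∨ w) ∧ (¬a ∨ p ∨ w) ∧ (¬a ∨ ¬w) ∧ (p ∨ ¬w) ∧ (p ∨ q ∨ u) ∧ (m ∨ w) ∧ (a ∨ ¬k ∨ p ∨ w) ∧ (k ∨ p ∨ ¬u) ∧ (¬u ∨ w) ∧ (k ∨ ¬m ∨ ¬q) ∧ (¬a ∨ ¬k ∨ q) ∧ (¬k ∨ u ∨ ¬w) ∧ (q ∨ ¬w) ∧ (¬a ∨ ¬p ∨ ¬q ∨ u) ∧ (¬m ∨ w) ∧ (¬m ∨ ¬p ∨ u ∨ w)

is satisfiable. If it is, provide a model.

Set m = False.
  then (m ∨ w) forces w = True.
  then (q ∨ ¬w) forces q = True.
  then (¬a ∨ ¬w) forces a = False.
  then (p ∨ ¬w) forces p = True.
Set u = False.
  then (¬k ∨ u ∨ ¬w) forces k = False.
All clauses satisfied.

m = False, q = True, u = False, p = True, k = False, w = True, a = False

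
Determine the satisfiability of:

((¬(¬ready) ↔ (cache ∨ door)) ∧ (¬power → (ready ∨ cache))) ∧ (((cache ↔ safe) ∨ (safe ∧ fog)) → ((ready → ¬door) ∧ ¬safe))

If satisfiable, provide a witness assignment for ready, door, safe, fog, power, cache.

ready = True, door = True, safe = False, fog = False, power = False, cache = True

  (¬(¬ready) ↔ (cache ∨ door)) ∧ (¬power → (ready ∨ cache)) = True
    ¬(¬ready) ↔ (cache ∨ door) = True
      ¬(¬ready) = True
        ¬ready = False
      cache ∨ door = True
    ¬power → (ready ∨ cache) = True
      ¬power = True
      ready ∨ cache = True
  ((cache ↔ safe) ∨ (safe ∧ fog)) → ((ready → ¬door) ∧ ¬safe) = True
    (cache ↔ safe) ∨ (safe ∧ fog) = False
      cache ↔ safe = False
      safe ∧ fog = False
    (ready → ¬door) ∧ ¬safe = False
      ready → ¬door = False
        ¬door = False
      ¬safe = True
Both conjuncts True, so the formula holds.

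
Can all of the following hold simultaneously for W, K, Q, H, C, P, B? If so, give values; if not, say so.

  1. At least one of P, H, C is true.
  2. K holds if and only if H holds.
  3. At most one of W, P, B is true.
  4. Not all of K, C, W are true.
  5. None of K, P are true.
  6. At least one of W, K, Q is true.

W=T; K=F; Q=T; H=F; C=T; P=F; B=F

  (1) {P, H, C}: 1 true — at least one ✓
  (2) K=F, H=F — same ✓
  (3) {W, P, B}: 1 true — at most one ✓
  (4) {K, C, W}: 2/3 true — not all ✓
  (5) {K, P}: 0 true — none ✓
  (6) {W, K, Q}: 2 true — at least one ✓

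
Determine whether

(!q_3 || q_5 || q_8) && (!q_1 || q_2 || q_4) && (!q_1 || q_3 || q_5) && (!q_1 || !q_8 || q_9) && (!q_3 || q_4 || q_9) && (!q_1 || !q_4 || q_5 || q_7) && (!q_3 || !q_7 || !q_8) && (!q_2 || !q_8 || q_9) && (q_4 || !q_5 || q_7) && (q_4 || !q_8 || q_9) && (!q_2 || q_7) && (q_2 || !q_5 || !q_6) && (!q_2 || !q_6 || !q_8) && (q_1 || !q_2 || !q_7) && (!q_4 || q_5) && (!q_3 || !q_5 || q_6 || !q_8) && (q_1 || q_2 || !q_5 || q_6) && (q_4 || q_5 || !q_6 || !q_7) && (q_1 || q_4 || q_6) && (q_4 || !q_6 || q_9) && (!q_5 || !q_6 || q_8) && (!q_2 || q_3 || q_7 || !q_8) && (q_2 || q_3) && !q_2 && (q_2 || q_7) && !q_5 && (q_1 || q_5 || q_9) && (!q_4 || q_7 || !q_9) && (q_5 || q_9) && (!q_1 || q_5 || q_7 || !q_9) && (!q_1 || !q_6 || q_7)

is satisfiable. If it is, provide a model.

Unsatisfiable — no assignment works.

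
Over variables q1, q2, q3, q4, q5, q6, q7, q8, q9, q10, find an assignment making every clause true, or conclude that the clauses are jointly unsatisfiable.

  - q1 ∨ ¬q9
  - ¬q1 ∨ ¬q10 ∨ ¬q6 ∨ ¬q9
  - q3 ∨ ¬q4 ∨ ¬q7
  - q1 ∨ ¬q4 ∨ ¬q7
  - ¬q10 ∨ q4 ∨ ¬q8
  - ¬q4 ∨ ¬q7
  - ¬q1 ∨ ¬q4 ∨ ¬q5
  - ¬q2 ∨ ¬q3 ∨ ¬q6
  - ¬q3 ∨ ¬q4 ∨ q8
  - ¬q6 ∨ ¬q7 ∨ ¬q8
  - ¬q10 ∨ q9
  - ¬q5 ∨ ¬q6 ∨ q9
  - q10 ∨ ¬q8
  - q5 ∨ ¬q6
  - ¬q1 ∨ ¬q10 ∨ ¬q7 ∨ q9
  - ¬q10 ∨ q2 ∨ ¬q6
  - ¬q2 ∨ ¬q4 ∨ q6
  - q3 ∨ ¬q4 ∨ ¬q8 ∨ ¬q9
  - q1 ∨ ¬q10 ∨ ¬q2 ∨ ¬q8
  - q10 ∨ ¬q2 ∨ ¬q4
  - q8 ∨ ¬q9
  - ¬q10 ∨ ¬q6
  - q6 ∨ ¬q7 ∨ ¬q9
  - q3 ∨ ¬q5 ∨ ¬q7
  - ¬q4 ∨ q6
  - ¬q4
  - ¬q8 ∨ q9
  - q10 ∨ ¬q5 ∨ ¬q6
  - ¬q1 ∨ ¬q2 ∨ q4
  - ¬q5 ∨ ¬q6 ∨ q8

Unit clause (¬q4) forces q4 = False.
Set q1 = False.
  then (q1 ∨ ¬q9) forces q9 = False.
  then (¬q10 ∨ q9) forces q10 = False.
  then (q10 ∨ ¬q8) forces q8 = False.
Set q2 = False.
Set q3 = True.
Set q5 = False.
  then (q5 ∨ ¬q6) forces q6 = False.
Set q7 = True.
All clauses satisfied.

q1=F, q2=F, q3=T, q4=F, q5=F, q6=F, q7=T, q8=F, q9=F, q10=F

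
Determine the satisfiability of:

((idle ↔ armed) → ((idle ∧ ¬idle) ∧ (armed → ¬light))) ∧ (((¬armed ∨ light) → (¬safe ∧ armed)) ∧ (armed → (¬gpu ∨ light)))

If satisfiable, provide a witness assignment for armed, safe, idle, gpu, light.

armed: True, safe: False, idle: False, gpu: False, light: True

  (idle ↔ armed) → ((idle ∧ ¬idle) ∧ (armed → ¬light)) = True
    idle ↔ armed = False
    (idle ∧ ¬idle) ∧ (armed → ¬light) = False
      idle ∧ ¬idle = False
        ¬idle = True
      armed → ¬light = False
        ¬light = False
  ((¬armed ∨ light) → (¬safe ∧ armed)) ∧ (armed → (¬gpu ∨ light)) = True
    (¬armed ∨ light) → (¬safe ∧ armed) = True
      ¬armed ∨ light = True
        ¬armed = False
      ¬safe ∧ armed = True
        ¬safe = True
    armed → (¬gpu ∨ light) = True
      ¬gpu ∨ light = True
        ¬gpu = True
Both conjuncts True, so the formula holds.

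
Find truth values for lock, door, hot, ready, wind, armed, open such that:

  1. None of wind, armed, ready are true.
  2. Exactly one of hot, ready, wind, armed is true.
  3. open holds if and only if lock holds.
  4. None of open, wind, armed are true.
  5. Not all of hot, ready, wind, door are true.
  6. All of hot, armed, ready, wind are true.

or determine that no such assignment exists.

Unsatisfiable — no assignment works.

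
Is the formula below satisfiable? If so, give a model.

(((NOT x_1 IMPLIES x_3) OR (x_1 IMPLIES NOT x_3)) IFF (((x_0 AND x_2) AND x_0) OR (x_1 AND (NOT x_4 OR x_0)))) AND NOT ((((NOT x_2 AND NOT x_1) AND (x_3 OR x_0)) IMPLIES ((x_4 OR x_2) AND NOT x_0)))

Unsatisfiable — no assignment works.

Case x_1 = True: the conjunct NOT ((((NOT x_2 AND NOT x_1) AND (x_3 OR x_0)) IMPLIES ((x_4 OR x_2) AND NOT x_0))) becomes NOT ((False IMPLIES ((x_4 OR x_2) AND NOT x_0))) = False.
Case x_1 = False: the formula simplifies to ((x_0 AND x_2) AND x_0) AND NOT (((NOT x_2 AND (x_3 OR x_0)) IMPLIES ((x_4 OR x_2) AND NOT x_0))).
  x_2 = True: the conjunct NOT (((NOT x_2 AND (x_3 OR x_0)) IMPLIES ((x_4 OR x_2) AND NOT x_0))) becomes NOT ((False IMPLIES NOT x_0)) = False.
  x_2 = False: the conjunct x_2 is False.
Both cases fail — unsatisfiable.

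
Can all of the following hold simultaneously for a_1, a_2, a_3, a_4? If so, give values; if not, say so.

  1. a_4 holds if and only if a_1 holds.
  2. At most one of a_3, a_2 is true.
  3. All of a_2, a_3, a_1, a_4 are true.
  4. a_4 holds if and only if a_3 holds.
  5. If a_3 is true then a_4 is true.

Unsatisfiable — no assignment works.

Case a_2 = True:
  (2) with a_2=T forces a_3 = False.
  Constraint (3) is violated (a_3=F) — contradiction.
Case a_2 = False:
  Constraint (3) is violated (a_2=F) — contradiction.
Both cases fail — unsatisfiable.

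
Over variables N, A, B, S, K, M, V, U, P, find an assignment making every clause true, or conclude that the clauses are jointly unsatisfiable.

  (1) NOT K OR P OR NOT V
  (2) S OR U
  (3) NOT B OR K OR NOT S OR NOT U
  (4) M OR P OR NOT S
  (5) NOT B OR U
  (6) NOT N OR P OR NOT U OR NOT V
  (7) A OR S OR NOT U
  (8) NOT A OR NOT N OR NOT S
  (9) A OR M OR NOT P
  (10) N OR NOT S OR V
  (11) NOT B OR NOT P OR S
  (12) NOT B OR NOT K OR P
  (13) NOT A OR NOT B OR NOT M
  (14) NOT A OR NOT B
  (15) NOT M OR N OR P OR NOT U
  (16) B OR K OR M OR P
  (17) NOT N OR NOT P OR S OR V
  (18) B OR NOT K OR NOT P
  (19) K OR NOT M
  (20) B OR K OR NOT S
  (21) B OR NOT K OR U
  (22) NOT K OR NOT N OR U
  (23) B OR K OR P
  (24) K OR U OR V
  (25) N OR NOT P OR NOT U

Set N = False.
Set A = True.
  then (NOT A OR NOT B) forces B = False.
Try S = True:
  (N OR NOT S OR V) forces V = True.
  (B OR K OR NOT S) forces K = True.
  (NOT K OR P OR NOT V) forces P = True.
  clause (B OR NOT K OR NOT P) is falsified — backtrack.
So S = False.
  then (S OR U) forces U = True.
  then (N OR NOT P OR NOT U) forces P = False.
  then (NOT M OR N OR P OR NOT U) forces M = False.
  then (B OR K OR M OR P) forces K = True.
  then (NOT K OR P OR NOT V) forces V = False.
All clauses satisfied.

N = False, A = True, B = False, S = False, K = True, M = False, V = False, U = True, P = False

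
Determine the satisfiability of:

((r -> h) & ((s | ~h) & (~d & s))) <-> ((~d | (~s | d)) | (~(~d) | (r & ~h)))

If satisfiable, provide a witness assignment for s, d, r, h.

s=T; d=F; r=F; h=F

  ((r -> h) & ((s | ~h) & (~d & s))) <-> ((~d | (~s | d)) | (~(~d) | (r & ~h))) = True
    (r -> h) & ((s | ~h) & (~d & s)) = True
      r -> h = True
      (s | ~h) & (~d & s) = True
        s | ~h = True
          ~h = True
        ~d & s = True
          ~d = True
    (~d | (~s | d)) | (~(~d) | (r & ~h)) = True
      ~d | (~s | d) = True
        ~d = True
        ~s | d = False
          ~s = False
      ~(~d) | (r & ~h) = False
        ~(~d) = False
          ~d = True
        r & ~h = False
          ~h = True
The formula evaluates to True.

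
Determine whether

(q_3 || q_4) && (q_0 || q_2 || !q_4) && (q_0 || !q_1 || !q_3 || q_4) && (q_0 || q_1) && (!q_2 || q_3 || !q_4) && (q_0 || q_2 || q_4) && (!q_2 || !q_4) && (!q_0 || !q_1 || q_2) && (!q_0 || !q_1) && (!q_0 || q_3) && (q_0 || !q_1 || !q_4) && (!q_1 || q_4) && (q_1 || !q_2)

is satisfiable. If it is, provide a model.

Try q_0 = False:
  (q_0 || q_1) forces q_1 = True.
  (q_0 || !q_1 || !q_4) forces q_4 = False.
  clause (!q_1 || q_4) is falsified — backtrack.
So q_0 = True.
  then (!q_0 || !q_1) forces q_1 = False.
  then (!q_0 || q_3) forces q_3 = True.
  then (q_1 || !q_2) forces q_2 = False.
Set q_4 = False.
All clauses satisfied.

q_0=T; q_1=F; q_2=F; q_3=T; q_4=F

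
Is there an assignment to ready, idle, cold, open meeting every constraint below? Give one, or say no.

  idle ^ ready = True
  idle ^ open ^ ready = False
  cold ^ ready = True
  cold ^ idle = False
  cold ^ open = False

ready=F, idle=T, cold=T, open=T

idle ^ ready = T ^ F = True ✓
idle ^ open ^ ready = T ^ T ^ F = False ✓
cold ^ ready = T ^ F = True ✓
cold ^ idle = T ^ T = False ✓
cold ^ open = T ^ T = False ✓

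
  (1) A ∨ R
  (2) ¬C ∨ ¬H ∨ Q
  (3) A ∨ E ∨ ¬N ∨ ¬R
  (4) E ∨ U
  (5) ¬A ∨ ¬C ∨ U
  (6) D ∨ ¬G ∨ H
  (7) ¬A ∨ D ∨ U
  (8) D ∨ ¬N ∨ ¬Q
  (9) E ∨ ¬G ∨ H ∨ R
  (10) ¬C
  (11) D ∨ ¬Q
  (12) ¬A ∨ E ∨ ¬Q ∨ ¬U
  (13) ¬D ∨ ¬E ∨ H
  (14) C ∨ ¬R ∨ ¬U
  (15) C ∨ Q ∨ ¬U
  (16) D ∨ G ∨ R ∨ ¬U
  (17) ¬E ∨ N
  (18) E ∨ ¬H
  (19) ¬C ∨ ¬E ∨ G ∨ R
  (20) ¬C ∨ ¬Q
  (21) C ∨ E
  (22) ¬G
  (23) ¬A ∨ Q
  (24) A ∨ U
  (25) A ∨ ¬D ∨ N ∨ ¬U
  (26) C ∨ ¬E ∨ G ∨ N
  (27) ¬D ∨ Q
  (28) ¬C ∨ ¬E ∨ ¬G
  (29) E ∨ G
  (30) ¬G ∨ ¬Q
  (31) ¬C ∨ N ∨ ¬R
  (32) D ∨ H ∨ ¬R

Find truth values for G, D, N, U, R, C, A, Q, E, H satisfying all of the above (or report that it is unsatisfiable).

G: False, D: True, N: True, U: False, R: False, C: False, A: True, Q: True, E: True, H: True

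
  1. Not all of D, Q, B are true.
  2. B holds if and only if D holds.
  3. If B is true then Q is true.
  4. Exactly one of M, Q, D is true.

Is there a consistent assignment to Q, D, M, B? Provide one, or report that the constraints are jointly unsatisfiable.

Q=F; D=F; M=T; B=F

  (1) {D, Q, B}: 0/3 true — not all ✓
  (2) B=F, D=F — same ✓
  (3) B=F ⇒ Q: vacuous ✓
  (4) {M, Q, D}: 1 true — exactly one ✓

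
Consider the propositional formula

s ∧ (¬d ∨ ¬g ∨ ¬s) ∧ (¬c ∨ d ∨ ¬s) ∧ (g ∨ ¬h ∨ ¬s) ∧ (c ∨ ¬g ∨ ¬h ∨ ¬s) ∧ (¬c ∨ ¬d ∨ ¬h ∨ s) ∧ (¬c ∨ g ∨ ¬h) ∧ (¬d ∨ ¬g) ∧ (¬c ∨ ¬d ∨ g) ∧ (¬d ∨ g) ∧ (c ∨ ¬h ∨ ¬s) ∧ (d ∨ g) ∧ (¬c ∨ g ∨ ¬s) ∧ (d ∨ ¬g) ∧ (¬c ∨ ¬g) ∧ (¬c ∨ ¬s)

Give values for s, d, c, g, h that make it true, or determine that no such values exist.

Case g = True:
  (s) forces s = True.
  (¬d ∨ ¬g ∨ ¬s) forces d = False.
  Clause (d ∨ ¬g) is falsified — contradiction.
Case g = False:
  (s) forces s = True.
  (g ∨ ¬h ∨ ¬s) forces h = False.
  (¬d ∨ g) forces d = False.
  Clause (d ∨ g) is falsified — contradiction.
Both cases fail, so the formula is unsatisfiable.

Unsatisfiable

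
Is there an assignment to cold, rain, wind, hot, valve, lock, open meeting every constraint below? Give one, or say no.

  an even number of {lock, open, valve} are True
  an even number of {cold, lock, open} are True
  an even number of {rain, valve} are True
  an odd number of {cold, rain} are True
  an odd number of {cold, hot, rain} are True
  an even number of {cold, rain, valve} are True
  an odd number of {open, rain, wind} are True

Adding constraints 1, 2, 3, 4 mod 2: every variable appears an even number of times on the left, so the left side is 0.
But the right sides sum to 1 (mod 2). 0 ≠ 1 — the system is inconsistent.

UNSATISFIABLE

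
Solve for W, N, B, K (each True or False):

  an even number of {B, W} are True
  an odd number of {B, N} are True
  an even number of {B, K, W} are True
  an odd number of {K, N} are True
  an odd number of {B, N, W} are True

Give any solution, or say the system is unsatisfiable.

W=F, N=T, B=F, K=F

{B, W}: 0 true → even ✓
{B, N}: 1 true → odd ✓
{B, K, W}: 0 true → even ✓
{K, N}: 1 true → odd ✓
{B, N, W}: 1 true → odd ✓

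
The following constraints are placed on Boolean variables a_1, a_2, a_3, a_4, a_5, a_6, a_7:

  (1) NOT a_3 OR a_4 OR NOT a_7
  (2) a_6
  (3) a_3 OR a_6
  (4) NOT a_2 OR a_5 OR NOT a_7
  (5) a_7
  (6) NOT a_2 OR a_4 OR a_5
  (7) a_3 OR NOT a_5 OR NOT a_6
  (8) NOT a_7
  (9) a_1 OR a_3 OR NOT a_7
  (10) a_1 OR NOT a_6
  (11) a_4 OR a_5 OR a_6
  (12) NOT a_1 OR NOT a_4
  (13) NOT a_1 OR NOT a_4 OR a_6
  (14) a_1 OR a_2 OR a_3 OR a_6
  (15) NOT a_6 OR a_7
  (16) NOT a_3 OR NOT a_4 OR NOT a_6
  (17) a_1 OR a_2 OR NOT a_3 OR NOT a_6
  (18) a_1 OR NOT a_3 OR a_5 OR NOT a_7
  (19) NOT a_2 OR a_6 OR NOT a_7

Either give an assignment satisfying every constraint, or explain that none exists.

Case a_7 = True:
  Clause (NOT a_7) is falsified — contradiction.
Case a_7 = False:
  Clause (a_7) is falsified — contradiction.
Both cases fail, so the formula is unsatisfiable.

No satisfying assignment exists.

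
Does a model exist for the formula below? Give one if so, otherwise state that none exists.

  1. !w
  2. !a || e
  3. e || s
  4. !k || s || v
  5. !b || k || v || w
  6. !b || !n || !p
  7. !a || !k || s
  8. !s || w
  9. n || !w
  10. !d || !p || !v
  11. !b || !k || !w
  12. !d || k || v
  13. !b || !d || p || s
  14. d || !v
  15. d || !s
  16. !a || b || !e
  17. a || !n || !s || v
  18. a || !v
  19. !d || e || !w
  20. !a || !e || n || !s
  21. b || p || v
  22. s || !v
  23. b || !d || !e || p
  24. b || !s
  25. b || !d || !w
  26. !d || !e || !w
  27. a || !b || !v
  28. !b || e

Unit clause (!w) forces w = False.
In (!s || w) only !s is left, so s = False.
In (s || !v) only !v is left, so v = False.
In (e || s) only e is left, so e = True.
In (!k || s || v) only !k is left, so k = False.
In (!b || k || v || w) only !b is left, so b = False.
In (!d || k || v) only !d is left, so d = False.
In (!a || b || !e) only !a is left, so a = False.
In (b || p || v) only p is left, so p = True.
Set n = True.
All clauses satisfied.

n: True, b: False, p: True, v: False, w: False, e: True, a: False, d: False, s: False, k: False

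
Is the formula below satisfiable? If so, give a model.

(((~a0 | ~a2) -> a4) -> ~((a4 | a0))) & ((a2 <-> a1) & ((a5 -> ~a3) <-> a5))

a0 = False, a1 = False, a2 = False, a3 = False, a4 = False, a5 = True

  ((~a0 | ~a2) -> a4) -> ~((a4 | a0)) = True
    (~a0 | ~a2) -> a4 = False
      ~a0 | ~a2 = True
        ~a0 = True
        ~a2 = True
    ~((a4 | a0)) = True
      a4 | a0 = False
  (a2 <-> a1) & ((a5 -> ~a3) <-> a5) = True
    a2 <-> a1 = True
    (a5 -> ~a3) <-> a5 = True
      a5 -> ~a3 = True
        ~a3 = True
Both conjuncts True, so the formula holds.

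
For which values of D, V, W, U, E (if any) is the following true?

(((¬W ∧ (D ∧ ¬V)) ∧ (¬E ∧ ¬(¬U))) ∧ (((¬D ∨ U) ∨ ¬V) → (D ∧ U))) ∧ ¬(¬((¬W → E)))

Case U = True: the formula simplifies to (((¬W ∧ (D ∧ ¬V)) ∧ ¬E) ∧ D) ∧ ¬(¬((¬W → E))).
  W = True: the conjunct ¬W is False.
  W = False: simplifies to (((D ∧ ¬V) ∧ ¬E) ∧ D) ∧ ¬(¬E).
    E = True: the conjunct ¬E is False.
    E = False: the conjunct ¬(¬E) becomes ¬(¬False) = False.
Case U = False: the conjunct ¬(¬U) becomes ¬(¬False) = False.
Both cases fail — unsatisfiable.

No satisfying assignment exists.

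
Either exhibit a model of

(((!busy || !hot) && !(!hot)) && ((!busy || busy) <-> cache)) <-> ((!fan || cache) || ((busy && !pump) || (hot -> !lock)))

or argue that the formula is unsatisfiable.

hot=T; pump=T; cache=F; fan=T; busy=F; lock=T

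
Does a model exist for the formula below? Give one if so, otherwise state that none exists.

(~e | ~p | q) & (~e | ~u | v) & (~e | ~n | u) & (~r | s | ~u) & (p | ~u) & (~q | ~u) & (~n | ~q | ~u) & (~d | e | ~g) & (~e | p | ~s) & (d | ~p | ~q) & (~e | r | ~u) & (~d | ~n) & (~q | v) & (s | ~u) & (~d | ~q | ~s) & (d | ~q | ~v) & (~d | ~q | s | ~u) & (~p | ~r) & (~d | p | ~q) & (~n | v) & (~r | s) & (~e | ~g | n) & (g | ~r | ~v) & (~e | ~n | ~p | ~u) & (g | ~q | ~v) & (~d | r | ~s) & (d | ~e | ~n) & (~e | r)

u = True; s = True; n = True; r = False; e = False; g = False; q = False; v = True; p = True; d = False

Set u = True.
  then (p | ~u) forces p = True.
  then (~q | ~u) forces q = False.
  then (s | ~u) forces s = True.
  then (~p | ~r) forces r = False.
  then (~d | r | ~s) forces d = False.
  then (~e | r) forces e = False.
Set n = True.
  then (~n | v) forces v = True.
Set g = False.
All clauses satisfied.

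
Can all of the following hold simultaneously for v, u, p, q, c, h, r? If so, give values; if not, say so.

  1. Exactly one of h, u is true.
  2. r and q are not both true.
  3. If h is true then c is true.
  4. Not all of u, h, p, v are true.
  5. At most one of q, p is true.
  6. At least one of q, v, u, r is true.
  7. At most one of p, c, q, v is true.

v = False; u = False; p = False; q = False; c = True; h = True; r = True

  (1) {h, u}: 1 true — exactly one ✓
  (2) r=T, q=F — not both ✓
  (3) h=T ⇒ c: T ✓
  (4) {u, h, p, v}: 1/4 true — not all ✓
  (5) {q, p}: 0 true — at most one ✓
  (6) {q, v, u, r}: 1 true — at least one ✓
  (7) {p, c, q, v}: 1 true — at most one ✓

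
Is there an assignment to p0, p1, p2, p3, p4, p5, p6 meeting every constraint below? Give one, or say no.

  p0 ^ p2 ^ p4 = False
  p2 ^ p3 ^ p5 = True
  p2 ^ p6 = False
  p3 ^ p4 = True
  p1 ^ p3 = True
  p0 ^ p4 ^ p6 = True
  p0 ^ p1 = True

Unsatisfiable — no assignment works.

Adding constraints 1, 3, 6 mod 2: every variable appears an even number of times on the left, so the left side is 0.
But the right sides sum to 1 (mod 2). 0 ≠ 1 — the system is inconsistent.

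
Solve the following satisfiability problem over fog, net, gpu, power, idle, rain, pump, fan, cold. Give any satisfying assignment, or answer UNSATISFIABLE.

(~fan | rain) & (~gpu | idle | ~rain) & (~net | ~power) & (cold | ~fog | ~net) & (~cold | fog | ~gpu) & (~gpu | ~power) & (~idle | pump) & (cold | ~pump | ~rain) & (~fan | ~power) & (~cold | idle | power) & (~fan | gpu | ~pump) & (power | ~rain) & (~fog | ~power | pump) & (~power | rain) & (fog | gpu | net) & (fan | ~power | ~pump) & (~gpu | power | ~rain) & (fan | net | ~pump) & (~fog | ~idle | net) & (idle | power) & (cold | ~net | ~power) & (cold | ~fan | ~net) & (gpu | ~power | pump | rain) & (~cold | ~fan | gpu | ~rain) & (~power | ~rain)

fog = False, net = True, gpu = False, power = False, idle = True, rain = False, pump = True, fan = False, cold = True

Set fog = False.
Set net = True.
  then (~net | ~power) forces power = False.
  then (power | ~rain) forces rain = False.
  then (idle | power) forces idle = True.
  then (~fan | rain) forces fan = False.
  then (~idle | pump) forces pump = True.
Set gpu = False.
Set cold = True.
All clauses satisfied.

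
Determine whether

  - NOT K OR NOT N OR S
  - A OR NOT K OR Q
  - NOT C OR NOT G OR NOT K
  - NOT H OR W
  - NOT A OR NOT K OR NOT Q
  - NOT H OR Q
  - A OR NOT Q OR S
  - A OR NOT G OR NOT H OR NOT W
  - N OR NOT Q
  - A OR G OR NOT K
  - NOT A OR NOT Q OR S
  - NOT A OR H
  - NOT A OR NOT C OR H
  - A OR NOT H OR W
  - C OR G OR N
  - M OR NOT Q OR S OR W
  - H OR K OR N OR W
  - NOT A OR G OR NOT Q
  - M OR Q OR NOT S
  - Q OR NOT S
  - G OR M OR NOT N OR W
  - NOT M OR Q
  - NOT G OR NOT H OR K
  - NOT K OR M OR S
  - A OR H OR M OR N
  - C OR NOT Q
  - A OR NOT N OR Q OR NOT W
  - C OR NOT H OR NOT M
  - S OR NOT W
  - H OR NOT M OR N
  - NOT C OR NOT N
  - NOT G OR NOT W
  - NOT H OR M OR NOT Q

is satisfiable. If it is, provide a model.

S = False; Q = False; K = False; G = True; N = True; M = False; A = False; C = False; W = False; H = False

Try S = True:
  (Q OR NOT S) forces Q = True.
  (N OR NOT Q) forces N = True.
  (C OR NOT Q) forces C = True.
  clause (NOT C OR NOT N) is falsified — backtrack.
So S = False.
  then (S OR NOT W) forces W = False.
  then (NOT H OR W) forces H = False.
  then (NOT A OR H) forces A = False.
  then (A OR NOT Q OR S) forces Q = False.
  then (NOT M OR Q) forces M = False.
  then (NOT K OR M OR S) forces K = False.
  then (A OR H OR M OR N) forces N = True.
  then (NOT C OR NOT N) forces C = False.
  then (G OR M OR NOT N OR W) forces G = True.
All clauses satisfied.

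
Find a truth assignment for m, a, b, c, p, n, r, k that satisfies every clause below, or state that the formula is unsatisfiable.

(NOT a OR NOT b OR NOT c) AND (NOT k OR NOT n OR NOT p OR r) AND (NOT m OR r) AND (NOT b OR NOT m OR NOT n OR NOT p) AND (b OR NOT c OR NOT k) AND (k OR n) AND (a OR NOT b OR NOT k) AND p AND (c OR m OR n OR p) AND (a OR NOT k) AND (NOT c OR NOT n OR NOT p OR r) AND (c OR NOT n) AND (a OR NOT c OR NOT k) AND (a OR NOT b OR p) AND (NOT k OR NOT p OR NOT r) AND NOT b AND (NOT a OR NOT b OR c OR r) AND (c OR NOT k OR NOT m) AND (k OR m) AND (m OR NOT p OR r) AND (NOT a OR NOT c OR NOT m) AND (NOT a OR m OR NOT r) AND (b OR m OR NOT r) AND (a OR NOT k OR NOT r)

m=T, a=F, b=F, c=T, p=T, n=T, r=T, k=F

Unit clause (p) forces p = True.
Unit clause (NOT b) forces b = False.
Set m = True.
  then (NOT m OR r) forces r = True.
  then (NOT k OR NOT p OR NOT r) forces k = False.
  then (k OR n) forces n = True.
  then (c OR NOT n) forces c = True.
  then (NOT a OR NOT c OR NOT m) forces a = False.
All clauses satisfied.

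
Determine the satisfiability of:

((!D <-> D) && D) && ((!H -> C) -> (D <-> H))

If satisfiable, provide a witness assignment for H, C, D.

UNSATISFIABLE

The conjunct !D <-> D is unsatisfiable on its own:
  D=F: evaluates to False.
  D=T: evaluates to False.
So the whole conjunction is unsatisfiable.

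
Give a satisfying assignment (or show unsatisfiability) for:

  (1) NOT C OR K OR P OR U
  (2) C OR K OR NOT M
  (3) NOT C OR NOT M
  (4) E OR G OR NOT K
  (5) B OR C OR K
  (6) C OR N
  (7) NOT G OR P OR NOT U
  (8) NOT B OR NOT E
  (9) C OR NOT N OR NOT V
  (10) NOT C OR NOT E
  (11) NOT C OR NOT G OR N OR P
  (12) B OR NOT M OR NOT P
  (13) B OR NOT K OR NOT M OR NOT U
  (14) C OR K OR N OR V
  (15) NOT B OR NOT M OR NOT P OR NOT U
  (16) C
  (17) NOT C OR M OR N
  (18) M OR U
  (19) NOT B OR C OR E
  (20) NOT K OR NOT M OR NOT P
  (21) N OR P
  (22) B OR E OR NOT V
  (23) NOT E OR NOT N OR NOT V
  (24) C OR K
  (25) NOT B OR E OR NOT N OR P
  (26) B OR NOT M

Unit clause (C) forces C = True.
In (NOT C OR NOT M) only NOT M is left, so M = False.
In (NOT C OR NOT E) only NOT E is left, so E = False.
In (NOT C OR M OR N) only N is left, so N = True.
In (M OR U) only U is left, so U = True.
Set V = True.
  then (B OR E OR NOT V) forces B = True.
  then (NOT B OR E OR NOT N OR P) forces P = True.
Set G = True.
Set K = True.
All clauses satisfied.

N = True; V = True; G = True; E = False; P = True; U = True; K = True; M = False; C = True; B = True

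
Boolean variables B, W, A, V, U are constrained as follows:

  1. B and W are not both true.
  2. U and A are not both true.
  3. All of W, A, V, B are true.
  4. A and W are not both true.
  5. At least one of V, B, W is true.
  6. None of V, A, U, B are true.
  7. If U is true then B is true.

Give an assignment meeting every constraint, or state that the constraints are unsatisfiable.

Case B = True:
  Constraint (6) is violated (B=T) — contradiction.
Case B = False:
  Constraint (3) is violated (B=F) — contradiction.
Both cases fail — unsatisfiable.

The formula is unsatisfiable.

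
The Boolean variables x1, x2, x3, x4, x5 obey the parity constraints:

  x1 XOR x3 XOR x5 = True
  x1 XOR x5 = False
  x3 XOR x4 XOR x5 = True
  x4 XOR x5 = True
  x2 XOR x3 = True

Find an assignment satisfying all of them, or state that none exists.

Unsatisfiable — no assignment works.

Adding constraints 1, 2, 3, 4 mod 2: every variable appears an even number of times on the left, so the left side is 0.
But the right sides sum to 1 (mod 2). 0 ≠ 1 — the system is inconsistent.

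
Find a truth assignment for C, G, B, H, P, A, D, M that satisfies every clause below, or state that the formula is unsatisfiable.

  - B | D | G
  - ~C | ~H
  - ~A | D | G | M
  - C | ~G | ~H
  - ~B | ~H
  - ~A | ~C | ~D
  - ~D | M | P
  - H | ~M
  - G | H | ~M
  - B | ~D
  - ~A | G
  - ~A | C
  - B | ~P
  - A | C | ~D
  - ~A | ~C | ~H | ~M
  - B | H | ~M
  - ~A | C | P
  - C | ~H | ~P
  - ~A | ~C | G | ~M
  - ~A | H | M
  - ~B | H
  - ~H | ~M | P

C = False; G = True; B = False; H = False; P = False; A = False; D = False; M = False

Set C = False.
  then (~A | C) forces A = False.
  then (A | C | ~D) forces D = False.
Try G = False:
  (B | D | G) forces B = True.
  (~B | ~H) forces H = False.
  clause (~B | H) is falsified — backtrack.
So G = True.
  then (C | ~G | ~H) forces H = False.
  then (H | ~M) forces M = False.
  then (~B | H) forces B = False.
  then (B | ~P) forces P = False.
All clauses satisfied.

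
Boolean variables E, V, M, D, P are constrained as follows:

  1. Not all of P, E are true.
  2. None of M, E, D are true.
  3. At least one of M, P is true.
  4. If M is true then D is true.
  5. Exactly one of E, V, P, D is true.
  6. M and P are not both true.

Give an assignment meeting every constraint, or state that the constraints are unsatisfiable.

E = False, V = False, M = False, D = False, P = True

  (1) {P, E}: 1/2 true — not all ✓
  (2) {M, E, D}: 0 true — none ✓
  (3) {M, P}: 1 true — at least one ✓
  (4) M=F ⇒ D: vacuous ✓
  (5) {E, V, P, D}: 1 true — exactly one ✓
  (6) M=F, P=T — not both ✓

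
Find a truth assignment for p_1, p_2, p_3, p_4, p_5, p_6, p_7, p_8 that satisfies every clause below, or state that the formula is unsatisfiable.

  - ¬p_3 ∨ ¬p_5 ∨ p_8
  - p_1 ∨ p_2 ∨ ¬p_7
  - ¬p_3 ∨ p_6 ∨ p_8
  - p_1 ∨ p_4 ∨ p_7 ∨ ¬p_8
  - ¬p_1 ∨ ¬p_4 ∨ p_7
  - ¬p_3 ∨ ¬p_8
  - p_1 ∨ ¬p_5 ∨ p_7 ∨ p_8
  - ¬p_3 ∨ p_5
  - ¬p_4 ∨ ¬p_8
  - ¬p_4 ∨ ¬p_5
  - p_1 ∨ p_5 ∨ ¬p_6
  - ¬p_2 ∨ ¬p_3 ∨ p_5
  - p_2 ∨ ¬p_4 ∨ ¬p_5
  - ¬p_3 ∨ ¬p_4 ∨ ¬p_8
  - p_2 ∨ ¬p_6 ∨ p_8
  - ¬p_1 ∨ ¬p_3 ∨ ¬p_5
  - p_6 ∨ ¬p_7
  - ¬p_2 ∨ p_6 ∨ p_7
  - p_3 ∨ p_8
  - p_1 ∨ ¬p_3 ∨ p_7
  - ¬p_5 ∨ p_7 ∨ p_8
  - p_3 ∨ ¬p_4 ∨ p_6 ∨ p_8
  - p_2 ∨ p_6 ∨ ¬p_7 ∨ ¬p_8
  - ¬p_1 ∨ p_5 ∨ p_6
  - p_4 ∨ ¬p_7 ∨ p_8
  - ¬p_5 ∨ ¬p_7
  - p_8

p_1: True, p_2: False, p_3: False, p_4: False, p_5: True, p_6: True, p_7: False, p_8: True

Unit clause (p_8) forces p_8 = True.
In (¬p_3 ∨ ¬p_8) only ¬p_3 is left, so p_3 = False.
In (¬p_4 ∨ ¬p_8) only ¬p_4 is left, so p_4 = False.
Try p_1 = False:
  (p_1 ∨ p_4 ∨ p_7 ∨ ¬p_8) forces p_7 = True.
  (p_1 ∨ p_2 ∨ ¬p_7) forces p_2 = True.
  (p_6 ∨ ¬p_7) forces p_6 = True.
  (p_1 ∨ p_5 ∨ ¬p_6) forces p_5 = True.
  clause (¬p_5 ∨ ¬p_7) is falsified — backtrack.
So p_1 = True.
Set p_2 = False.
Set p_5 = True.
  then (¬p_5 ∨ ¬p_7) forces p_7 = False.
Set p_6 = True.
All clauses satisfied.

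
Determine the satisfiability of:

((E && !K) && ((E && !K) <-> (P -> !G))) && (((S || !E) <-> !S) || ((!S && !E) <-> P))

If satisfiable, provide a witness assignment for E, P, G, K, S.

E: True; P: False; G: False; K: False; S: True

  (E && !K) && ((E && !K) <-> (P -> !G)) = True
    E && !K = True
      !K = True
    (E && !K) <-> (P -> !G) = True
      E && !K = True
        !K = True
      P -> !G = True
        !G = True
  ((S || !E) <-> !S) || ((!S && !E) <-> P) = True
    (S || !E) <-> !S = False
      S || !E = True
        !E = False
      !S = False
    (!S && !E) <-> P = True
      !S && !E = False
        !S = False
        !E = False
Both conjuncts True, so the formula holds.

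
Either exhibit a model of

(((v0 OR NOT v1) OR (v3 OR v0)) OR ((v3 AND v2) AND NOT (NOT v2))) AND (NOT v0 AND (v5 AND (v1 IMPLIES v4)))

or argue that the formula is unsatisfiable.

v0=F, v1=F, v2=T, v3=F, v4=T, v5=T

  ((v0 OR NOT v1) OR (v3 OR v0)) OR ((v3 AND v2) AND NOT (NOT v2)) = True
    (v0 OR NOT v1) OR (v3 OR v0) = True
      v0 OR NOT v1 = True
        NOT v1 = True
      v3 OR v0 = False
    (v3 AND v2) AND NOT (NOT v2) = False
      v3 AND v2 = False
      NOT (NOT v2) = True
        NOT v2 = False
  NOT v0 AND (v5 AND (v1 IMPLIES v4)) = True
    NOT v0 = True
    v5 AND (v1 IMPLIES v4) = True
      v1 IMPLIES v4 = True
Both conjuncts True, so the formula holds.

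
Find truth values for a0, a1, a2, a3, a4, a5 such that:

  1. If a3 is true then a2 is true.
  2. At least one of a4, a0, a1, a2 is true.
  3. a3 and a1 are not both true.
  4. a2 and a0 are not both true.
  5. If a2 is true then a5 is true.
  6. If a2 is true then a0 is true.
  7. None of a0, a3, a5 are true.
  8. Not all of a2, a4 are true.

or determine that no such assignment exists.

a0=F, a1=T, a2=F, a3=F, a4=F, a5=F

  (1) a3=F ⇒ a2: vacuous ✓
  (2) {a4, a0, a1, a2}: 1 true — at least one ✓
  (3) a3=F, a1=T — not both ✓
  (4) a2=F, a0=F — not both ✓
  (5) a2=F ⇒ a5: vacuous ✓
  (6) a2=F ⇒ a0: vacuous ✓
  (7) {a0, a3, a5}: 0 true — none ✓
  (8) {a2, a4}: 0/2 true — not all ✓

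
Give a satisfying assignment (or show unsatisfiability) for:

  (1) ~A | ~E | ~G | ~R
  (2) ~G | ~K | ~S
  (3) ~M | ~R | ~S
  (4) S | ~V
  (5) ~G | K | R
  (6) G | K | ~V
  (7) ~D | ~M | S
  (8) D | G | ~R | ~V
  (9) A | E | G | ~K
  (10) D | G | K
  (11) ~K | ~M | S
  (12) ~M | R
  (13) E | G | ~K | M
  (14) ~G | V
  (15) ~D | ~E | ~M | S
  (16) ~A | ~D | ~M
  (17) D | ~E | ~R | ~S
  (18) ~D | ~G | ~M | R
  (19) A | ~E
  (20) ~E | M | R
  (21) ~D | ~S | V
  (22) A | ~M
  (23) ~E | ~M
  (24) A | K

D: False, V: False, A: True, E: True, G: False, M: False, K: True, R: True, S: False

Set D = False.
Set V = False.
  then (~G | V) forces G = False.
  then (D | G | K) forces K = True.
Try A = False:
  (A | E | G | ~K) forces E = True.
  clause (A | ~E) is falsified — backtrack.
So A = True.
Set E = True.
  then (~E | ~M) forces M = False.
  then (~E | M | R) forces R = True.
  then (D | ~E | ~R | ~S) forces S = False.
All clauses satisfied.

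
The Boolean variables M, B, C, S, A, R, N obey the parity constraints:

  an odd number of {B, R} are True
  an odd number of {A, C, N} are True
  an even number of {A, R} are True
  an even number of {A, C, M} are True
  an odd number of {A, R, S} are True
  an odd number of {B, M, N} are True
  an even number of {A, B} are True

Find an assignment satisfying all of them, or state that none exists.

No satisfying assignment exists.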